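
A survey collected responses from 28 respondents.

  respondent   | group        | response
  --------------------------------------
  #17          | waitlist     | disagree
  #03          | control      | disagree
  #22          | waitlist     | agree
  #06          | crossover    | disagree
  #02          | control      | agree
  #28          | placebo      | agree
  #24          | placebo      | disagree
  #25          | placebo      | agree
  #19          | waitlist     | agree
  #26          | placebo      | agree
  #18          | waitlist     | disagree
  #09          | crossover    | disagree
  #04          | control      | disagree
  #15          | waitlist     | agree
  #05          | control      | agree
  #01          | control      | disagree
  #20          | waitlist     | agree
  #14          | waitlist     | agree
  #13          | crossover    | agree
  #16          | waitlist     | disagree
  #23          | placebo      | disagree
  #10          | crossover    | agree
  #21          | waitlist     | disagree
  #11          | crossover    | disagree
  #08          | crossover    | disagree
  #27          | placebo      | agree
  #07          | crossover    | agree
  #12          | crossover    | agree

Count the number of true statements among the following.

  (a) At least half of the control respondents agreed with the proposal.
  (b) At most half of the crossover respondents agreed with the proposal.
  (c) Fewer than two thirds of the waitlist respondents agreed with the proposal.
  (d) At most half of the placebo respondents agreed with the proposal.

2

(a) control: |A| = 5, |A ∩ B| = 2; needs |A ∩ B| ≥ |A ∖ B| — false.
(b) crossover: |A| = 8, |A ∩ B| = 4; needs |A ∩ B| ≤ |A ∖ B| — true.
(c) waitlist: |A| = 9, |A ∩ B| = 5; needs |A ∩ B| / |A| < 2/3 — true.
(d) placebo: |A| = 6, |A ∩ B| = 4; needs |A ∩ B| ≤ |A ∖ B| — false.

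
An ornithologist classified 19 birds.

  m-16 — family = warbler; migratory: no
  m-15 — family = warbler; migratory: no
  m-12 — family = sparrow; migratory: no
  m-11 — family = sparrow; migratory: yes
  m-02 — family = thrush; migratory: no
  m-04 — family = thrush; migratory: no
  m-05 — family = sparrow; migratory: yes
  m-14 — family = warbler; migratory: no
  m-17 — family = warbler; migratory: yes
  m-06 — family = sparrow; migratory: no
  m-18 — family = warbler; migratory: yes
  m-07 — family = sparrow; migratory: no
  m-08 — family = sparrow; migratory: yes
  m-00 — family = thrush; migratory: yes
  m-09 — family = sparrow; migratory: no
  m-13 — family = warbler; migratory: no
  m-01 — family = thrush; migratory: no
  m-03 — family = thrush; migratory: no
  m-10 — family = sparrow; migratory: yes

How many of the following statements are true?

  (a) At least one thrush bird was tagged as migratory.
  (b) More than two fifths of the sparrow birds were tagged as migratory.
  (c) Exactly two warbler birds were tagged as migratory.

(a) thrush: |A| = 5, |A ∩ B| = 1; needs A ∩ B ≠ ∅ (|A ∩ B| ≥ 1) — true.
(b) sparrow: |A| = 8, |A ∩ B| = 4; needs |A ∩ B| / |A| > 2/5 — true.
(c) warbler: |A| = 6, |A ∩ B| = 2; needs |A ∩ B| = 2 — true.

3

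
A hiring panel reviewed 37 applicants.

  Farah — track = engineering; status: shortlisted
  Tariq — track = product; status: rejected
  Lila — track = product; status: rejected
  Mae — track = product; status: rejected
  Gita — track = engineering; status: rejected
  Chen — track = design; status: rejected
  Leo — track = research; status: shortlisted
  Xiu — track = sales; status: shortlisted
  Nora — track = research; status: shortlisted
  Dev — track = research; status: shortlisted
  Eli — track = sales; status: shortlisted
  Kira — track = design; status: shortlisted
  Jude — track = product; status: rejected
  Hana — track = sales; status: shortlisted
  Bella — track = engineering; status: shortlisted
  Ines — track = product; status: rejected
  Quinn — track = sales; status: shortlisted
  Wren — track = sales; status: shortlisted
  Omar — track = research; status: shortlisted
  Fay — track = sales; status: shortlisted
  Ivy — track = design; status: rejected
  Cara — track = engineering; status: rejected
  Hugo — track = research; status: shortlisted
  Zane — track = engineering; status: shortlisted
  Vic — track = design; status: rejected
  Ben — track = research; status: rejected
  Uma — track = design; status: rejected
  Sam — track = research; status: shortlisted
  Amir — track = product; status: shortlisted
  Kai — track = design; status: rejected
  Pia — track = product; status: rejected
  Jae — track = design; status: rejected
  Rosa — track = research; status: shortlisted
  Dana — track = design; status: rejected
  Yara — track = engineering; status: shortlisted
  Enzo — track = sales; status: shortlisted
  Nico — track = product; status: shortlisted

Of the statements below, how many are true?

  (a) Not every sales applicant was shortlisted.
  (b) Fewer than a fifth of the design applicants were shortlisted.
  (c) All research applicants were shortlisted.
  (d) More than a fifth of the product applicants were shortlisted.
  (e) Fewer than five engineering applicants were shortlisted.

(a) sales: |A| = 7, |A ∩ B| = 7; needs A ⊄ B (|A ∖ B| ≥ 1) — false.
(b) design: |A| = 8, |A ∩ B| = 1; needs |A ∩ B| / |A| < 1/5 — true.
(c) research: |A| = 8, |A ∩ B| = 7; needs A ⊆ B, i.e. every element of A is in B (|A ∖ B| = 0) — false.
(d) product: |A| = 8, |A ∩ B| = 2; needs |A ∩ B| / |A| > 1/5 — true.
(e) engineering: |A| = 6, |A ∩ B| = 4; needs |A ∩ B| < 5 — true.

3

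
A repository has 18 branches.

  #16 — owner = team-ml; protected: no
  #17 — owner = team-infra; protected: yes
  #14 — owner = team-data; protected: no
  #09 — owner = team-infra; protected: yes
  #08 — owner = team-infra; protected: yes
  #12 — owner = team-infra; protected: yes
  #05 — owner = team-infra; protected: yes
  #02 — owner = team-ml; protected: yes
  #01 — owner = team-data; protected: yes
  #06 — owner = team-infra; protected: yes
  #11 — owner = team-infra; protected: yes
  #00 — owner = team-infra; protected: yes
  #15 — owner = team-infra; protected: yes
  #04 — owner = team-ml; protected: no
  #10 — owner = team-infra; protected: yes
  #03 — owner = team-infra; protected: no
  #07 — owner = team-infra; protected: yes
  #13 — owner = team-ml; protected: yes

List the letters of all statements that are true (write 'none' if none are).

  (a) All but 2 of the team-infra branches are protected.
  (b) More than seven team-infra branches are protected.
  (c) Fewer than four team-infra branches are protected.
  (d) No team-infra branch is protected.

|A| = 12, |A ∩ B| = 11, |A ∖ B| = 1.
(a) |A ∖ B| = 2: fails.
(b) |A ∩ B| > 7: holds.
(c) |A ∩ B| < 4: fails.
(d) A ∩ B = ∅ (|A ∩ B| = 0): fails.

(b)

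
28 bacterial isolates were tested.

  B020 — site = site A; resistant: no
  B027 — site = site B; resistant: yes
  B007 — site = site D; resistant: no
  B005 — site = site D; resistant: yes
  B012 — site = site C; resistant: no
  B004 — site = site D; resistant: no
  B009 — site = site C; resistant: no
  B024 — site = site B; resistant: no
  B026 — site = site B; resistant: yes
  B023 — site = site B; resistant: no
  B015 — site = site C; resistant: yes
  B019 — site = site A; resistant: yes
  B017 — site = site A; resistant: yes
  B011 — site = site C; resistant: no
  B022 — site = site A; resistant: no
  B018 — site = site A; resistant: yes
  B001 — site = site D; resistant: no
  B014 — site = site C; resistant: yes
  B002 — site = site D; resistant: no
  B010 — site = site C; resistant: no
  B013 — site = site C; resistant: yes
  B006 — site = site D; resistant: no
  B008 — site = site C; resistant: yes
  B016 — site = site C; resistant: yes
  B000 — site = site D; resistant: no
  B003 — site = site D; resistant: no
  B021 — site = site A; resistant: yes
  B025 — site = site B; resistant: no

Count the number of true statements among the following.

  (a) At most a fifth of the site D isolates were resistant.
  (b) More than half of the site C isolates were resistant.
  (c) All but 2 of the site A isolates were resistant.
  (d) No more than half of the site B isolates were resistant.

4

(a) site D: |A| = 8, |A ∩ B| = 1; needs |A ∩ B| / |A| ≤ 1/5 — true.
(b) site C: |A| = 9, |A ∩ B| = 5; needs |A ∩ B| > |A ∖ B| — true.
(c) site A: |A| = 6, |A ∩ B| = 4; needs |A ∖ B| = 2 — true.
(d) site B: |A| = 5, |A ∩ B| = 2; needs |A ∩ B| ≤ |A ∖ B| — true.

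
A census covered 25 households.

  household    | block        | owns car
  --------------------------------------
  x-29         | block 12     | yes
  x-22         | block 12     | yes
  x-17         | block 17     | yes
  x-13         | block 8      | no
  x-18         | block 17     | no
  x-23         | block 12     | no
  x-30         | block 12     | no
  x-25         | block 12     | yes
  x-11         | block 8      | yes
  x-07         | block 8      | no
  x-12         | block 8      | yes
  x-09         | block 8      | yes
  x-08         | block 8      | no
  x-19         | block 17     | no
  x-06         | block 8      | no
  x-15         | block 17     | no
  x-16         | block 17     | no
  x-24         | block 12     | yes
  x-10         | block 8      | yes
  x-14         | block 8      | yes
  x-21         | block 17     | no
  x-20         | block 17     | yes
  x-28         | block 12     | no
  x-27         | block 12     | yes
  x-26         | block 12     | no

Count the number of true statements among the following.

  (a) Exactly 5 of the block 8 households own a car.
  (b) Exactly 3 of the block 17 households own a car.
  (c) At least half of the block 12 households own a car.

2

(a) block 8: |A| = 9, |A ∩ B| = 5; needs |A ∩ B| = 5 — true.
(b) block 17: |A| = 7, |A ∩ B| = 2; needs |A ∩ B| = 3 — false.
(c) block 12: |A| = 9, |A ∩ B| = 5; needs |A ∩ B| ≥ |A ∖ B| — true.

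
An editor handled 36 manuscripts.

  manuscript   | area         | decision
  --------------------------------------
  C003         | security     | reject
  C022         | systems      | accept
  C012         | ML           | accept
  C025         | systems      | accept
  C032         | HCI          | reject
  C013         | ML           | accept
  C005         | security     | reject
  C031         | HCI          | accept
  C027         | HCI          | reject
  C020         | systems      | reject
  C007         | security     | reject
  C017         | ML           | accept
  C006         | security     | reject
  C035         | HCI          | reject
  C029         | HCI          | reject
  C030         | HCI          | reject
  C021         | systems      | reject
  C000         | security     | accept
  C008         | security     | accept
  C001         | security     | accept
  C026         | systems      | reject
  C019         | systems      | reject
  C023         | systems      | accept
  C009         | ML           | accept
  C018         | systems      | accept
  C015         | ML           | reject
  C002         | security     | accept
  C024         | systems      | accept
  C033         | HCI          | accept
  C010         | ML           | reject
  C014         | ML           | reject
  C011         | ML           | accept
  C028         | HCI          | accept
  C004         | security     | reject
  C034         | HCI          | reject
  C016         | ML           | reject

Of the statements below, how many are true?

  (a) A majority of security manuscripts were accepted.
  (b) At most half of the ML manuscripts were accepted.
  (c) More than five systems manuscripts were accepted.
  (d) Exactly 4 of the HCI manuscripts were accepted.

0

(a) security: |A| = 9, |A ∩ B| = 4; needs |A ∩ B| > |A ∖ B| — false.
(b) ML: |A| = 9, |A ∩ B| = 5; needs |A ∩ B| ≤ |A ∖ B| — false.
(c) systems: |A| = 9, |A ∩ B| = 5; needs |A ∩ B| > 5 — false.
(d) HCI: |A| = 9, |A ∩ B| = 3; needs |A ∩ B| = 4 — false.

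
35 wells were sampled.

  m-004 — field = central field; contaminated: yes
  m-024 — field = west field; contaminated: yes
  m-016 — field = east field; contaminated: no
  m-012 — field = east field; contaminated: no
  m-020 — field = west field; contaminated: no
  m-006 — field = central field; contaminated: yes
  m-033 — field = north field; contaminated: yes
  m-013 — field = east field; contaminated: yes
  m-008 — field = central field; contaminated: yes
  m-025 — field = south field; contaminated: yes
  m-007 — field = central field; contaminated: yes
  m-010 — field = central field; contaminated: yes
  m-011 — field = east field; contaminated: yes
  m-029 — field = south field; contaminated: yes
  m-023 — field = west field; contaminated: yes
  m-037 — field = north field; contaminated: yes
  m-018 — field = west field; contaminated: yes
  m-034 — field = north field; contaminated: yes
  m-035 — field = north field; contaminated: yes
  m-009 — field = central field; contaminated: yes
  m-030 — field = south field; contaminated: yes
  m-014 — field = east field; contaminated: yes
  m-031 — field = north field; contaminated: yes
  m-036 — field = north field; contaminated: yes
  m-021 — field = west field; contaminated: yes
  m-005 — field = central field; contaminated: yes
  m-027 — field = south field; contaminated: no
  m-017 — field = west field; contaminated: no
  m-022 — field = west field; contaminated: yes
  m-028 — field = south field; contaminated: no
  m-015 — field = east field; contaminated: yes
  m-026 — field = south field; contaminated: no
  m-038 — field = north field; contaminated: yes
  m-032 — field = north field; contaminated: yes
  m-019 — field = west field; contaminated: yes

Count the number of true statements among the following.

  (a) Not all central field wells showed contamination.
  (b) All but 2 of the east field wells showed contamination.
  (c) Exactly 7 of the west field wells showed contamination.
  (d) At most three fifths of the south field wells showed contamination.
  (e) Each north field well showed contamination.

3

(a) central field: |A| = 7, |A ∩ B| = 7; needs A ⊄ B (|A ∖ B| ≥ 1) — false.
(b) east field: |A| = 6, |A ∩ B| = 4; needs |A ∖ B| = 2 — true.
(c) west field: |A| = 8, |A ∩ B| = 6; needs |A ∩ B| = 7 — false.
(d) south field: |A| = 6, |A ∩ B| = 3; needs |A ∩ B| / |A| ≤ 3/5 — true.
(e) north field: |A| = 8, |A ∩ B| = 8; needs A ⊆ B, i.e. every element of A is in B (|A ∖ B| = 0) — true.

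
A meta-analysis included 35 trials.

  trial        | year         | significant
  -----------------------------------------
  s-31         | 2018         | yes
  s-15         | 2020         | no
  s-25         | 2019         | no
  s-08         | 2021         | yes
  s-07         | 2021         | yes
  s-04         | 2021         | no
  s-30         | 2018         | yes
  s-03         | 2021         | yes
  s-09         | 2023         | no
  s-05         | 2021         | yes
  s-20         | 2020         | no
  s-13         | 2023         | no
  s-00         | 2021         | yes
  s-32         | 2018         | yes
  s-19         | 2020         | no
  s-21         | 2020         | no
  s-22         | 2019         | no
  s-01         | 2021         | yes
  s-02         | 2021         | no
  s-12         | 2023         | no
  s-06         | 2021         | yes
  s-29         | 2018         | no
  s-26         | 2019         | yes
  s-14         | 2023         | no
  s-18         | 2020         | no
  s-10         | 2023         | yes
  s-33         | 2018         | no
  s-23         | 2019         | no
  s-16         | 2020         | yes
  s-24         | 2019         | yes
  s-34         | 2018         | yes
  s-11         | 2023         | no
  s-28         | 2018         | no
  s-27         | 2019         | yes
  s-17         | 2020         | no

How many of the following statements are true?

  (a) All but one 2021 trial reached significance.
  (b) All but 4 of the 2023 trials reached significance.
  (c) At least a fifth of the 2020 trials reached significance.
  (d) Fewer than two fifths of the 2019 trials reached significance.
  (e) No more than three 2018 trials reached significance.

0

(a) 2021: |A| = 9, |A ∩ B| = 7; needs |A ∖ B| = 1 — false.
(b) 2023: |A| = 6, |A ∩ B| = 1; needs |A ∖ B| = 4 — false.
(c) 2020: |A| = 7, |A ∩ B| = 1; needs |A ∩ B| / |A| ≥ 1/5 — false.
(d) 2019: |A| = 6, |A ∩ B| = 3; needs |A ∩ B| / |A| < 2/5 — false.
(e) 2018: |A| = 7, |A ∩ B| = 4; needs |A ∩ B| ≤ 3 — false.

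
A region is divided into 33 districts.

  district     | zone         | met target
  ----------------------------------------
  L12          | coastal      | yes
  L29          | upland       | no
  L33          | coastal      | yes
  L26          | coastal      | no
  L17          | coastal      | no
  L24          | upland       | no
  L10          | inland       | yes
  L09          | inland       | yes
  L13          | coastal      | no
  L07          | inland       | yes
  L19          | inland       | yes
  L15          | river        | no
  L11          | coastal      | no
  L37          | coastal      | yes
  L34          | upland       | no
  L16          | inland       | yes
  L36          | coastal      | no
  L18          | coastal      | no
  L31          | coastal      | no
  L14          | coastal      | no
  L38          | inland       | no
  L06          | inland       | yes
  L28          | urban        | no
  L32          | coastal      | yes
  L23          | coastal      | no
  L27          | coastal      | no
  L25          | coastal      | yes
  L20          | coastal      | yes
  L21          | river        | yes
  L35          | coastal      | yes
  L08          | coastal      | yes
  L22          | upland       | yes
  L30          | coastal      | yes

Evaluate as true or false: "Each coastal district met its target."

Truth condition: A ⊆ B, i.e. every element of A is in B (|A ∖ B| = 0).
|A| = 19, |A ∩ B| = 9, |A ∖ B| = 10.
So the statement is false.

False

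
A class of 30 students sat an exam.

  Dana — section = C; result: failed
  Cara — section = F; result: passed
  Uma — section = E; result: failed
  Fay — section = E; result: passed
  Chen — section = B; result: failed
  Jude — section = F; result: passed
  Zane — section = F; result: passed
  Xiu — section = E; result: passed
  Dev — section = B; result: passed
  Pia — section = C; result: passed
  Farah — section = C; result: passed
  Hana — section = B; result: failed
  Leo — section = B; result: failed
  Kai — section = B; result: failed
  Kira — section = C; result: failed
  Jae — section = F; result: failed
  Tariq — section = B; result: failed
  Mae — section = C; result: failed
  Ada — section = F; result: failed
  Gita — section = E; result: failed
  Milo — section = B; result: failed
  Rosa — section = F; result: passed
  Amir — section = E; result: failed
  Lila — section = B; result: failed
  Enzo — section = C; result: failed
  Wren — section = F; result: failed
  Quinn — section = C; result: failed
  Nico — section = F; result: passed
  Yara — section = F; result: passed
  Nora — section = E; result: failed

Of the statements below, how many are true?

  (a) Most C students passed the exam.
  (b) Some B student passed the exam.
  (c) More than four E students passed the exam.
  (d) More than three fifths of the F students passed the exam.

2

(a) C: |A| = 7, |A ∩ B| = 2; needs |A ∩ B| > |A ∖ B| — false.
(b) B: |A| = 8, |A ∩ B| = 1; needs A ∩ B ≠ ∅ (|A ∩ B| ≥ 1) — true.
(c) E: |A| = 6, |A ∩ B| = 2; needs |A ∩ B| > 4 — false.
(d) F: |A| = 9, |A ∩ B| = 6; needs |A ∩ B| / |A| > 3/5 — true.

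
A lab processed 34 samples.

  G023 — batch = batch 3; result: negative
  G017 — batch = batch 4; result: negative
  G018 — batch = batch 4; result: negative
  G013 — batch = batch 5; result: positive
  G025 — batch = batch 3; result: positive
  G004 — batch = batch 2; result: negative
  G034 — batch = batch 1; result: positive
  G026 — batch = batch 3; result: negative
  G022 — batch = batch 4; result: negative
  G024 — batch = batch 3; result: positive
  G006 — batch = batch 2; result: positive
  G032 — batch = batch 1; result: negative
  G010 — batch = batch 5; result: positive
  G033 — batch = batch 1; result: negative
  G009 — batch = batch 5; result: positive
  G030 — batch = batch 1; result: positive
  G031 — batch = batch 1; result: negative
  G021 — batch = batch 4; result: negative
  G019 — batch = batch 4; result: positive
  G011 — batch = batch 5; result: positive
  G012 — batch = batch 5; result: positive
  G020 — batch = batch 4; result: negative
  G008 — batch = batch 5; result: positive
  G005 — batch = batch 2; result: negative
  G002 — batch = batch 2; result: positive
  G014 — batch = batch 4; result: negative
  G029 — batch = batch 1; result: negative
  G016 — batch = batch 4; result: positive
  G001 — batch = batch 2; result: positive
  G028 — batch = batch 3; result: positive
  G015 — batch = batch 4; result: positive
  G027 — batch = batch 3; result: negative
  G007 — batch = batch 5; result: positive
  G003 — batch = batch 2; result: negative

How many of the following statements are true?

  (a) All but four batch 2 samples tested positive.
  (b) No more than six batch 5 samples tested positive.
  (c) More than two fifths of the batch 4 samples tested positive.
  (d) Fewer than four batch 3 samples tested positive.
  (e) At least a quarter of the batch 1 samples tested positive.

2

(a) batch 2: |A| = 6, |A ∩ B| = 3; needs |A ∖ B| = 4 — false.
(b) batch 5: |A| = 7, |A ∩ B| = 7; needs |A ∩ B| ≤ 6 — false.
(c) batch 4: |A| = 9, |A ∩ B| = 3; needs |A ∩ B| / |A| > 2/5 — false.
(d) batch 3: |A| = 6, |A ∩ B| = 3; needs |A ∩ B| < 4 — true.
(e) batch 1: |A| = 6, |A ∩ B| = 2; needs |A ∩ B| / |A| ≥ 1/4 — true.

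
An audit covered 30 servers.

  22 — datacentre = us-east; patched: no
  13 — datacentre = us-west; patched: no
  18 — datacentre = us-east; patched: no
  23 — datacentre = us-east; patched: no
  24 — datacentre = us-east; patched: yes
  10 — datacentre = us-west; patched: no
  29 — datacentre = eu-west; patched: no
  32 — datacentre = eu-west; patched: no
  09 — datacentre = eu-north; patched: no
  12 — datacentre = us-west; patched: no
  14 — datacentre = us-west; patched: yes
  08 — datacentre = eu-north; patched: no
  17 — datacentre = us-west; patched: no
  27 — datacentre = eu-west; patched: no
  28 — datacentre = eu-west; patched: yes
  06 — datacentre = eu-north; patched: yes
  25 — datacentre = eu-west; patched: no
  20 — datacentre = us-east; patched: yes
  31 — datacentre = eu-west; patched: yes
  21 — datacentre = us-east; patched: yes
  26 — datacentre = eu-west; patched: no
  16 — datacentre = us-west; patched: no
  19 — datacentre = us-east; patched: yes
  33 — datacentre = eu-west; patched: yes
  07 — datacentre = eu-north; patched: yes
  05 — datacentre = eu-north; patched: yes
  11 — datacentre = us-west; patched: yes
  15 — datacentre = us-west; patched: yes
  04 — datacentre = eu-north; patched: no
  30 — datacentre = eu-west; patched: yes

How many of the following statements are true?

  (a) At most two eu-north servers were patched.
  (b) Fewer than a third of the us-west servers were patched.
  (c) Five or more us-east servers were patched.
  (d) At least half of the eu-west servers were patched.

(a) eu-north: |A| = 6, |A ∩ B| = 3; needs |A ∩ B| ≤ 2 — false.
(b) us-west: |A| = 8, |A ∩ B| = 3; needs |A ∩ B| / |A| < 1/3 — false.
(c) us-east: |A| = 7, |A ∩ B| = 4; needs |A ∩ B| ≥ 5 — false.
(d) eu-west: |A| = 9, |A ∩ B| = 4; needs |A ∩ B| ≥ |A ∖ B| — false.

0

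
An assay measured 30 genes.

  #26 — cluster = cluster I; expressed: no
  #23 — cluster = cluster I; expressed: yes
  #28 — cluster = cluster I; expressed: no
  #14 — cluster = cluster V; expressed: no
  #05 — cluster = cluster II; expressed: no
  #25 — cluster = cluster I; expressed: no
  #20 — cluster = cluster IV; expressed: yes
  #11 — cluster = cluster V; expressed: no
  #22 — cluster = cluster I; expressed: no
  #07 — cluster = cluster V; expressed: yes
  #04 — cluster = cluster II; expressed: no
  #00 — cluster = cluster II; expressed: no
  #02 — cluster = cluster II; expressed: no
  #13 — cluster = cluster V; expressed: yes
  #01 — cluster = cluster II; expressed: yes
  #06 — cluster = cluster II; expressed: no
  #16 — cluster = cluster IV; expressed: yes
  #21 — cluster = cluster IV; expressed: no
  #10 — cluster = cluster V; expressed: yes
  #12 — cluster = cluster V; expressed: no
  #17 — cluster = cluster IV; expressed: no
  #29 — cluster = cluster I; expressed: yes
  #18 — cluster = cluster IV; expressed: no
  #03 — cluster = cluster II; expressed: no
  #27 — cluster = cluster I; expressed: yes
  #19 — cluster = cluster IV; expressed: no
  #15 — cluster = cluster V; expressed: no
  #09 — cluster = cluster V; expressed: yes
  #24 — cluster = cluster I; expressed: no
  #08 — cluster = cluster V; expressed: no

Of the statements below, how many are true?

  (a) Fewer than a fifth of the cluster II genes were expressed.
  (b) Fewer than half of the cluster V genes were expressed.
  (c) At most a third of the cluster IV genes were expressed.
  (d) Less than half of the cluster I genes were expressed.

(a) cluster II: |A| = 7, |A ∩ B| = 1; needs |A ∩ B| / |A| < 1/5 — true.
(b) cluster V: |A| = 9, |A ∩ B| = 4; needs |A ∩ B| < |A ∖ B| — true.
(c) cluster IV: |A| = 6, |A ∩ B| = 2; needs |A ∩ B| / |A| ≤ 1/3 — true.
(d) cluster I: |A| = 8, |A ∩ B| = 3; needs |A ∩ B| < |A ∖ B| — true.

4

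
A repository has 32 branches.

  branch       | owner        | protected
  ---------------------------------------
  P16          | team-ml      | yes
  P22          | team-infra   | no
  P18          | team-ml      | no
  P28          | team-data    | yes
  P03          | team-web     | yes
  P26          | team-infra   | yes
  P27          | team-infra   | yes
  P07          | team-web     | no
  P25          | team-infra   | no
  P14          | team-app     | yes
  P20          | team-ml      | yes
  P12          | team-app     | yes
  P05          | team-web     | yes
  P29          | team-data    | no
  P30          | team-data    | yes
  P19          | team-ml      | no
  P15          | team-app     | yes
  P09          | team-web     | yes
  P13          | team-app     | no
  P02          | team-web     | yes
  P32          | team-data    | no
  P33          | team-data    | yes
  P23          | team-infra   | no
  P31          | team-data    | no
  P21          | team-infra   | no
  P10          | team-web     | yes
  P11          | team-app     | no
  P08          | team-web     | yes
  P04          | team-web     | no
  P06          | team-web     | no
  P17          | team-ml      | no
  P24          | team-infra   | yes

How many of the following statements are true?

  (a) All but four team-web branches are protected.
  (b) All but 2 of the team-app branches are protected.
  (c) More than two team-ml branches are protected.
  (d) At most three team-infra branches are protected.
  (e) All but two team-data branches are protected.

(a) team-web: |A| = 9, |A ∩ B| = 6; needs |A ∖ B| = 4 — false.
(b) team-app: |A| = 5, |A ∩ B| = 3; needs |A ∖ B| = 2 — true.
(c) team-ml: |A| = 5, |A ∩ B| = 2; needs |A ∩ B| > 2 — false.
(d) team-infra: |A| = 7, |A ∩ B| = 3; needs |A ∩ B| ≤ 3 — true.
(e) team-data: |A| = 6, |A ∩ B| = 3; needs |A ∖ B| = 2 — false.

2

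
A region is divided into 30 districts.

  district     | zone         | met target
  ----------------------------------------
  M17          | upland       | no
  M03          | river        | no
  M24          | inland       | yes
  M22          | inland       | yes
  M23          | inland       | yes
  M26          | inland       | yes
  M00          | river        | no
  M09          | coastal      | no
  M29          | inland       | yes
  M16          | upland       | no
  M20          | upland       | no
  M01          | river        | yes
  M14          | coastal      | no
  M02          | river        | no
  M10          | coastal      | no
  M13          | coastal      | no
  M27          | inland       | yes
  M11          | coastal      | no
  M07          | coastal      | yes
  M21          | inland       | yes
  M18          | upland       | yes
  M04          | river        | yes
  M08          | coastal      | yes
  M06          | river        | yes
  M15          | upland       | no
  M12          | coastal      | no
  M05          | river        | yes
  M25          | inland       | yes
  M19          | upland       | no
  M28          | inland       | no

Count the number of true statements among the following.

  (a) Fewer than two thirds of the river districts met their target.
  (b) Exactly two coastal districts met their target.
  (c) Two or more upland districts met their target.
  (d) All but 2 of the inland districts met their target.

2

(a) river: |A| = 7, |A ∩ B| = 4; needs |A ∩ B| / |A| < 2/3 — true.
(b) coastal: |A| = 8, |A ∩ B| = 2; needs |A ∩ B| = 2 — true.
(c) upland: |A| = 6, |A ∩ B| = 1; needs |A ∩ B| ≥ 2 — false.
(d) inland: |A| = 9, |A ∩ B| = 8; needs |A ∖ B| = 2 — false.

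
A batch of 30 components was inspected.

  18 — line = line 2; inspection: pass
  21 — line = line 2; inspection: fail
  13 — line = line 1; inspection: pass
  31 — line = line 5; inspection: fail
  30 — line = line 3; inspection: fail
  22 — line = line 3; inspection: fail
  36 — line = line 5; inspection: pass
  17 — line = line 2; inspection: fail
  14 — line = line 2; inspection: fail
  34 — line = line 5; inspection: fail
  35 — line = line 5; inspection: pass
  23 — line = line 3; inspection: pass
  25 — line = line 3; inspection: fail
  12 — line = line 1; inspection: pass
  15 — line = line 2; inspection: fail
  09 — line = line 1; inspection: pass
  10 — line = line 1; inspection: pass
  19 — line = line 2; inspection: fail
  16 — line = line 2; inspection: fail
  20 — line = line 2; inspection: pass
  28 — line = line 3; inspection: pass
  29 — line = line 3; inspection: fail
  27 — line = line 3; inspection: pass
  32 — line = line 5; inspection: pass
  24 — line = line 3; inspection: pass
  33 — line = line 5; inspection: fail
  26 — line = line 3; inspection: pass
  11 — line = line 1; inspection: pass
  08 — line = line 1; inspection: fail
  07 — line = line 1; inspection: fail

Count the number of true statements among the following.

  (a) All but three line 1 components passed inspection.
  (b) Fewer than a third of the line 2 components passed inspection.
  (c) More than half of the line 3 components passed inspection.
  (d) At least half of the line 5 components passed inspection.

(a) line 1: |A| = 7, |A ∩ B| = 5; needs |A ∖ B| = 3 — false.
(b) line 2: |A| = 8, |A ∩ B| = 2; needs |A ∩ B| / |A| < 1/3 — true.
(c) line 3: |A| = 9, |A ∩ B| = 5; needs |A ∩ B| > |A ∖ B| — true.
(d) line 5: |A| = 6, |A ∩ B| = 3; needs |A ∩ B| ≥ |A ∖ B| — true.

3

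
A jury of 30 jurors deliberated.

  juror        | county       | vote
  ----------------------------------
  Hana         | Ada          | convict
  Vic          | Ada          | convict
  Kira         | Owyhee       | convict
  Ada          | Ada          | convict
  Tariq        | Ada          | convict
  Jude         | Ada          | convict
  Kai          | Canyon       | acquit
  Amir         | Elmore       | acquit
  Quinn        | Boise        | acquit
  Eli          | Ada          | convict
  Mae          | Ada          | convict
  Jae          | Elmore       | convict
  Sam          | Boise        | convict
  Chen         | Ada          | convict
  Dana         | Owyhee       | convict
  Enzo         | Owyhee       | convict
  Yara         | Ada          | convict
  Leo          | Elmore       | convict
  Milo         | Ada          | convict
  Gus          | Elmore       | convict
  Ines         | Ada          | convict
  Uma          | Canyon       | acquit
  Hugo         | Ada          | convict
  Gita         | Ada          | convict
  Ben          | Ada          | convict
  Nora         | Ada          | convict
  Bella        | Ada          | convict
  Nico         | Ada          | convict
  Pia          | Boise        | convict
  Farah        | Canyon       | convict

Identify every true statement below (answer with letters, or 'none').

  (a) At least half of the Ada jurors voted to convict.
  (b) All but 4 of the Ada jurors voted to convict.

|A| = 17, |A ∩ B| = 17, |A ∖ B| = 0.
(a) |A ∩ B| ≥ |A ∖ B|: holds.
(b) |A ∖ B| = 4: fails.

(a)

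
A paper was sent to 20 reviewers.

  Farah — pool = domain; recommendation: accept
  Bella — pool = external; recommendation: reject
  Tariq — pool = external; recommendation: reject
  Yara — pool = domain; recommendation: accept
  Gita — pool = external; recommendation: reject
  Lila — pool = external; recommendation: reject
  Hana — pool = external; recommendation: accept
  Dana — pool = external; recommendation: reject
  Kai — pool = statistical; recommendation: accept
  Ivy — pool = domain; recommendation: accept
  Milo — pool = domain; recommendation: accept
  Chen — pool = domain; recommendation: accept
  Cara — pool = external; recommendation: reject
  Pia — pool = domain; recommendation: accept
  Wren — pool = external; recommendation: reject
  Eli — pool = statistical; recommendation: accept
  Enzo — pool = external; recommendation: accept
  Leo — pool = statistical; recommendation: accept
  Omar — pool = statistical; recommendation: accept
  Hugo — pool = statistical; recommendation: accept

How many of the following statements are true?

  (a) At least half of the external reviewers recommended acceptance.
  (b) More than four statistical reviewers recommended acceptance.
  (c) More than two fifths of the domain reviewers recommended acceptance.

(a) external: |A| = 9, |A ∩ B| = 2; needs |A ∩ B| ≥ |A ∖ B| — false.
(b) statistical: |A| = 5, |A ∩ B| = 5; needs |A ∩ B| > 4 — true.
(c) domain: |A| = 6, |A ∩ B| = 6; needs |A ∩ B| / |A| > 2/5 — true.

2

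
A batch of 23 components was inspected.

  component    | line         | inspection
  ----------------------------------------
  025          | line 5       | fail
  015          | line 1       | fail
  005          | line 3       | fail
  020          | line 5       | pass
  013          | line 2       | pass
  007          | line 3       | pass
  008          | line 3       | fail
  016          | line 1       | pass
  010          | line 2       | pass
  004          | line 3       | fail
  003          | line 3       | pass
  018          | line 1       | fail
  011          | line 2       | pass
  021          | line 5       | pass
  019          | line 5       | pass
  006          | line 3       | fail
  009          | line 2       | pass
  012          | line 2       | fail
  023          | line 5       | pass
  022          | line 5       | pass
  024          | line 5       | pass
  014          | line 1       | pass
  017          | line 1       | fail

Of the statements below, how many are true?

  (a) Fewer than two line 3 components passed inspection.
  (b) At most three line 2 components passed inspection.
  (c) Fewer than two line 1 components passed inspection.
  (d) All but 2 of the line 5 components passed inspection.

(a) line 3: |A| = 6, |A ∩ B| = 2; needs |A ∩ B| < 2 — false.
(b) line 2: |A| = 5, |A ∩ B| = 4; needs |A ∩ B| ≤ 3 — false.
(c) line 1: |A| = 5, |A ∩ B| = 2; needs |A ∩ B| < 2 — false.
(d) line 5: |A| = 7, |A ∩ B| = 6; needs |A ∖ B| = 2 — false.

0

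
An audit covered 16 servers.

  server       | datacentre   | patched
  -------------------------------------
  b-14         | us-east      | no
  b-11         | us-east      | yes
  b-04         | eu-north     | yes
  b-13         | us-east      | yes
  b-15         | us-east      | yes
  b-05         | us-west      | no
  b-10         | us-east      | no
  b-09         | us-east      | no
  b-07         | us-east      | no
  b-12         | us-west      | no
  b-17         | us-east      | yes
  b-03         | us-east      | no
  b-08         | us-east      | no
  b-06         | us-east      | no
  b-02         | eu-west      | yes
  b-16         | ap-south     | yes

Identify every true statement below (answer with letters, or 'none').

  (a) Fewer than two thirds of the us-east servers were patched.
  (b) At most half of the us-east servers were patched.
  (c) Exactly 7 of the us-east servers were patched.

|A| = 11, |A ∩ B| = 4, |A ∖ B| = 7.
(a) |A ∩ B| / |A| < 2/3: holds.
(b) |A ∩ B| ≤ |A ∖ B|: holds.
(c) |A ∩ B| = 7: fails.

(a), (b)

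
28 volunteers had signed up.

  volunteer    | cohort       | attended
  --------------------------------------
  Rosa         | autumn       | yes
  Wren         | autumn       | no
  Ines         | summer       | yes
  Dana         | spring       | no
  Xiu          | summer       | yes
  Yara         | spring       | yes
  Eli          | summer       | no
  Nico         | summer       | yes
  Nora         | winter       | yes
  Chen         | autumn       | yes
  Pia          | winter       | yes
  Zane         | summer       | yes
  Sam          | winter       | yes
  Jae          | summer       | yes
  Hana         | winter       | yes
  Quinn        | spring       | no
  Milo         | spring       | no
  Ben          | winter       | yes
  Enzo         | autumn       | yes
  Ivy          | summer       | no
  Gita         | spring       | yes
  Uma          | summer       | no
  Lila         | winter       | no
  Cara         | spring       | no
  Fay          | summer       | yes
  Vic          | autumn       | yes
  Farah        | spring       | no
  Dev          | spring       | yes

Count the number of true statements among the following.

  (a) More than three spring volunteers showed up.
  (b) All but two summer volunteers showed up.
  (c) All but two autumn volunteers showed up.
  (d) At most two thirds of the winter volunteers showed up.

0

(a) spring: |A| = 8, |A ∩ B| = 3; needs |A ∩ B| > 3 — false.
(b) summer: |A| = 9, |A ∩ B| = 6; needs |A ∖ B| = 2 — false.
(c) autumn: |A| = 5, |A ∩ B| = 4; needs |A ∖ B| = 2 — false.
(d) winter: |A| = 6, |A ∩ B| = 5; needs |A ∩ B| / |A| ≤ 2/3 — false.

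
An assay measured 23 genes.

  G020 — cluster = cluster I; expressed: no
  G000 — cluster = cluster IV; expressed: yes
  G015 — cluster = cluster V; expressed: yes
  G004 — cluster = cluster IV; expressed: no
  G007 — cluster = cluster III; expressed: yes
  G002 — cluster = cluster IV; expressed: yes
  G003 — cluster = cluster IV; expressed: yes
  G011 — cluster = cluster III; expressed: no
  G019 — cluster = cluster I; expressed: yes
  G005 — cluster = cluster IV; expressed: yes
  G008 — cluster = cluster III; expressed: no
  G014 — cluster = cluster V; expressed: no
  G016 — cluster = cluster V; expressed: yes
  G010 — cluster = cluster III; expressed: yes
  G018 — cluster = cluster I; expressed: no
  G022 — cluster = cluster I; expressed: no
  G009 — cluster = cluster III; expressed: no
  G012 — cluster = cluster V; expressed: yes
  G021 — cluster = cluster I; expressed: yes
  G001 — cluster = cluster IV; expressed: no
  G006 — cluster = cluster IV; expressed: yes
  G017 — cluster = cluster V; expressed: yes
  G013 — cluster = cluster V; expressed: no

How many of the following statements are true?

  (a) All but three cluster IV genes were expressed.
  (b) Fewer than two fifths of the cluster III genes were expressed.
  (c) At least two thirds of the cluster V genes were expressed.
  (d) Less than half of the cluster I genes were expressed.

(a) cluster IV: |A| = 7, |A ∩ B| = 5; needs |A ∖ B| = 3 — false.
(b) cluster III: |A| = 5, |A ∩ B| = 2; needs |A ∩ B| / |A| < 2/5 — false.
(c) cluster V: |A| = 6, |A ∩ B| = 4; needs |A ∩ B| / |A| ≥ 2/3 — true.
(d) cluster I: |A| = 5, |A ∩ B| = 2; needs |A ∩ B| < |A ∖ B| — true.

2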